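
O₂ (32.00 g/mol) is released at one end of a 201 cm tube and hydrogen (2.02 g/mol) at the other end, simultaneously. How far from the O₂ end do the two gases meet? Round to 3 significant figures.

In equal time, each gas travels a distance ∝ its rate ∝ 1/√M, so d_O₂/d_H₂ = √(M_H₂/M_O₂) = √(2.02/32.00) = 0.2512.
With d_O₂ + d_H₂ = 201 cm, d_H₂ = 201/(1 + 0.2512) = 160.6 cm.
d_O₂ = 201 − 160.6 = 40.4 cm.

40.4 cm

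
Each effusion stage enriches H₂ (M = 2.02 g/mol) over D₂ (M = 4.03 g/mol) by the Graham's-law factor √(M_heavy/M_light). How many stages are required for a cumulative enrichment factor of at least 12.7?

8

Per stage α = (4.03/2.02)^(1/2) = 1.99505^0.5, giving ln α = 0.3453.
Need α^N ≥ 12.7 ⇒ N ≥ ln(12.7) / ln α = 2.542 / 0.3453 = 7.36.
Minimum whole number of stages: N = 8.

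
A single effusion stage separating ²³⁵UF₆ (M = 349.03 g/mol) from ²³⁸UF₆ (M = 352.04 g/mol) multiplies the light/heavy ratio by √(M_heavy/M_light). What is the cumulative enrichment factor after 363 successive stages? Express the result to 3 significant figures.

4.75

Each stage multiplies the ratio by α = √(352.04/349.03), so after 363 stages the overall factor is α^363 = (352.04/349.03)^(363/2).
= 1.00862^(363/2) = 4.75.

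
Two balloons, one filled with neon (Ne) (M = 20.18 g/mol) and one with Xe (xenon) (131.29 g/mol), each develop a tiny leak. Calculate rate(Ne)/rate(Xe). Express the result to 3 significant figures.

Using Graham's law: rate_Ne/rate_Xe = √(M_Xe/M_Ne) = √(131.29/20.18) = √6.506 = 2.55.

2.55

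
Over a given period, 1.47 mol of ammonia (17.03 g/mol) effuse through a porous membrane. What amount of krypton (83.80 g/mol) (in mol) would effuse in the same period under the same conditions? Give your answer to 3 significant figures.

0.663 mol

By Graham's law, rate_Kr/rate_NH₃ = √(M_NH₃/M_Kr) = √(17.03/83.80) = √0.2032 = 0.4508.
So the amount for Kr is 1.47 × 0.4508 = 0.663 mol.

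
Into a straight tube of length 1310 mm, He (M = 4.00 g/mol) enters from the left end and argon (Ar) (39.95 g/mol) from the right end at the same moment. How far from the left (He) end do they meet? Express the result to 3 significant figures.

995 mm

Distances travelled in equal time are proportional to diffusion rates, so d_He/d_Ar = √(M_Ar/M_He) = √(39.95/4.00) = 3.160.
With d_He + d_Ar = 1310 mm, d_Ar = 1310/(1 + 3.160) = 314.9 mm.
d_He = 1310 − 314.9 = 995 mm.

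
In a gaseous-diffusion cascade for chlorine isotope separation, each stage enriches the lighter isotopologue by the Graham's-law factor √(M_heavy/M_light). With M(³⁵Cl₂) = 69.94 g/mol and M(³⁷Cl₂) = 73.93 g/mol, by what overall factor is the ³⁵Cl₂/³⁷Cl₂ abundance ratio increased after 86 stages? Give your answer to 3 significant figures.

10.9

After 86 stages the ratio has grown by (√(73.93/69.94))^86 = (73.93/69.94)^(86/2).
= 1.05705^43 = 10.9.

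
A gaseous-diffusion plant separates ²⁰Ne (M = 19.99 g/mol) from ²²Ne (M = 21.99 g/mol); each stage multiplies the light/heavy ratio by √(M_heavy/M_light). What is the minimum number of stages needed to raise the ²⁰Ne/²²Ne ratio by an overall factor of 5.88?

With α = √(21.99/19.99) per stage, ln α = ½ ln(1.10005) = 0.04768.
Need α^N ≥ 5.88 ⇒ N ≥ ln(5.88) / ln α = 1.772 / 0.04768 = 37.16.
Rounding up, N = 38 stages.

38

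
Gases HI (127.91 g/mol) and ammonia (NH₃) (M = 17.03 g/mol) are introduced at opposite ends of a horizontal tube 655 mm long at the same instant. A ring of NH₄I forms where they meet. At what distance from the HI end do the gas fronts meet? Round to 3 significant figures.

175 mm

Graham's law gives d_HI/d_NH₃ = rate_HI/rate_NH₃ = √(M_NH₃/M_HI) = √(17.03/127.91) = 0.3649.
With d_HI + d_NH₃ = 655 mm, d_NH₃ = 655/(1 + 0.3649) = 479.9 mm.
d_HI = 655 − 479.9 = 175 mm.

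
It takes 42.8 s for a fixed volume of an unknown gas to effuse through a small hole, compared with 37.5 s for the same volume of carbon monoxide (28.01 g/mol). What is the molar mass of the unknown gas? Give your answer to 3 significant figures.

36.5 g/mol

Using Graham's law: t_X/t_CO = √(M_X/M_CO).
42.8/37.5 = 1.141 = √(M_X/28.01)
M_X = 28.01 × 1.141² = 28.01 × 1.303 = 36.5 g/mol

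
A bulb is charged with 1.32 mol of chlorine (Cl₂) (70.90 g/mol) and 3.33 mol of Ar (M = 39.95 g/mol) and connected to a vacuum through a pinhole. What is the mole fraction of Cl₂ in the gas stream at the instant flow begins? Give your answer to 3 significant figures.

0.229

Each component's effusion rate ∝ (its partial pressure)·(1/√M) ∝ n_i/√M_i.
Mole fraction of Cl₂ in the effusate = (n_Cl₂/√M_Cl₂) / (n_Cl₂/√M_Cl₂ + n_Ar/√M_Ar)
= (1.32/√70.90) / (1.32/√70.90 + 3.33/√39.95) = 0.1568/(0.1568 + 0.5268) = 0.229.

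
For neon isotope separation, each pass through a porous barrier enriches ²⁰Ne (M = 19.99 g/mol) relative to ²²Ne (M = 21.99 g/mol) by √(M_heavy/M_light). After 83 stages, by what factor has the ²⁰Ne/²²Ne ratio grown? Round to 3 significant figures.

52.3

The single-stage factor is √(M_heavy/M_light), so 83 stages give [√(21.99/19.99)]^83 = (21.99/19.99)^(83/2).
= 1.10005^(83/2) = 52.3.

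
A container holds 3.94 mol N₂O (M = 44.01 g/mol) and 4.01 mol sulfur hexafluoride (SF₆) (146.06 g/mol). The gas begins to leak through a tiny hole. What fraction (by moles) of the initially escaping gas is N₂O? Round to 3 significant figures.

0.642

Rate_i ∝ x_i/√M_i (Graham's law weighted by mole fraction), so the effusate composition follows n_i/√M_i.
x_N₂O(eff) = (n_N₂O/√M_N₂O) / (n_N₂O/√M_N₂O + n_SF₆/√M_SF₆)
= (3.94/√44.01) / (3.94/√44.01 + 4.01/√146.06) = 0.5939/(0.5939 + 0.3318) = 0.642.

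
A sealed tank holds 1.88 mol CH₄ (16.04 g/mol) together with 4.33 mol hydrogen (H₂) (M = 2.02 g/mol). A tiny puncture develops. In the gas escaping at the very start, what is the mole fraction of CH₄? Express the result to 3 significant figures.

Effusion rate of each component ∝ n_i/√M_i (partial pressure × 1/√M).
Mole fraction of CH₄ in the effusate = (n_CH₄/√M_CH₄) / (n_CH₄/√M_CH₄ + n_H₂/√M_H₂)
= (1.88/√16.04) / (1.88/√16.04 + 4.33/√2.02) = 0.4694/(0.4694 + 3.047) = 0.134.

0.134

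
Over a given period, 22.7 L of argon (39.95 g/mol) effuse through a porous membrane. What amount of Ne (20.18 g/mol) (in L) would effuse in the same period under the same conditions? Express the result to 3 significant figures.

From Graham's law, rate_Ne/rate_Ar = √(M_Ar/M_Ne) = √(39.95/20.18) = √1.980 = 1.407.
So the volume for Ne is 22.7 × 1.407 = 31.9 L.

31.9 L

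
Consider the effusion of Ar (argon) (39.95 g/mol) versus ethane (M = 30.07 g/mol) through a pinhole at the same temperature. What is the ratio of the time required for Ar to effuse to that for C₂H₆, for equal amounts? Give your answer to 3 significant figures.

Since effusion rate ∝ 1/√M, t_Ar/t_C₂H₆ = √(M_Ar/M_C₂H₆) = √(39.95/30.07) = √1.329 = 1.15.

1.15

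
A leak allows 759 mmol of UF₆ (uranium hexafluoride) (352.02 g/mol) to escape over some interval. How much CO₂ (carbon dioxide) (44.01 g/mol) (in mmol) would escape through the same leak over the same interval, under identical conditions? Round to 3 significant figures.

2150 mmol

Using Graham's law: rate_CO₂/rate_UF₆ = √(M_UF₆/M_CO₂) = √(352.02/44.01) = √7.999 = 2.828.
So the amount for CO₂ is 759 × 2.828 = 2150 mmol.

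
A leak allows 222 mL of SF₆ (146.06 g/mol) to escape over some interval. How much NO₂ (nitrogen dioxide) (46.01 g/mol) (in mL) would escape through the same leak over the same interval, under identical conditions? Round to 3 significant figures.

Using Graham's law: rate_NO₂/rate_SF₆ = √(M_SF₆/M_NO₂) = √(146.06/46.01) = √3.175 = 1.782.
So the volume for NO₂ is 222 × 1.782 = 396 mL.

396 mL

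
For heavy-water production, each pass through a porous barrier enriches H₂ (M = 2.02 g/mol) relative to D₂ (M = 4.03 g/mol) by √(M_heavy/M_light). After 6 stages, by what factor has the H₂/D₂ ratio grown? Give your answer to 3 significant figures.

Overall factor = α^6 with α = √(4.03/2.02), i.e. (4.03/2.02)^(6/2).
= 1.99505^3 = 7.94.

7.94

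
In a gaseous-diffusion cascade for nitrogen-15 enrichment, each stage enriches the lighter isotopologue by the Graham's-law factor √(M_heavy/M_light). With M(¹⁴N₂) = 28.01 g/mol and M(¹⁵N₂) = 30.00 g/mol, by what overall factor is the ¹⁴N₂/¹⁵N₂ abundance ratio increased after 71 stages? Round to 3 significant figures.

Overall factor = α^71 with α = √(30.00/28.01), i.e. (30.00/28.01)^(71/2).
= 1.07105^(71/2) = 11.4.

11.4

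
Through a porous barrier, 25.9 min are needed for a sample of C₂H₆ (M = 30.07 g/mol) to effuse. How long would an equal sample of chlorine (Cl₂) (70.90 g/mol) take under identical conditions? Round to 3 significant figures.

By Graham's law, t_Cl₂/t_C₂H₆ = √(M_Cl₂/M_C₂H₆) = √(70.90/30.07) = √2.358 = 1.536.
So the time for Cl₂ is 25.9 × 1.536 = 39.8 min.

39.8 min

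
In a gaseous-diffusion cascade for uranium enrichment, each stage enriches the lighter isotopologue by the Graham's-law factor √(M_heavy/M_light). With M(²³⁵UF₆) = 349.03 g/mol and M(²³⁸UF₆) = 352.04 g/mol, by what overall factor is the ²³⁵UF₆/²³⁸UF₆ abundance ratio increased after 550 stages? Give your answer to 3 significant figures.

Overall factor = α^550 with α = √(352.04/349.03), i.e. (352.04/349.03)^(550/2).
= 1.00862^275 = 10.6.

10.6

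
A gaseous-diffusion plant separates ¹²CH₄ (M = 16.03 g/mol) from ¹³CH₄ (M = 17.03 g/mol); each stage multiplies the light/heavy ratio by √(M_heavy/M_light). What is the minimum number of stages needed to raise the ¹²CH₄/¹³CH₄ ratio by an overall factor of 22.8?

104

With α = √(17.03/16.03) per stage, ln α = ½ ln(1.06238) = 0.03026.
Need α^N ≥ 22.8 ⇒ N ≥ ln(22.8) / ln α = 3.127 / 0.03026 = 103.34.
So at least 104 stages are needed.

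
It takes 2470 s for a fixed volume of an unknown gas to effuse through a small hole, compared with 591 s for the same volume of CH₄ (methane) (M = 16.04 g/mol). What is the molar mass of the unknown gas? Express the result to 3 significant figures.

280 g/mol

Graham's law gives t_X/t_CH₄ = √(M_X/M_CH₄).
2470/591 = 4.179 = √(M_X/16.04)
M_X = 16.04 × 4.179² = 16.04 × 17.47 = 280 g/mol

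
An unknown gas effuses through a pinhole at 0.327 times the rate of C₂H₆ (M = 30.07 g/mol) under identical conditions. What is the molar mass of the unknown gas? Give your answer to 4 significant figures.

281.2 g/mol

Since effusion rate ∝ 1/√M, rate_X/rate_C₂H₆ = √(M_C₂H₆/M_X).
0.327 = √(30.07/M_X)
M_X = 30.07 / 0.327² = 30.07 / 0.1069 = 281.2 g/mol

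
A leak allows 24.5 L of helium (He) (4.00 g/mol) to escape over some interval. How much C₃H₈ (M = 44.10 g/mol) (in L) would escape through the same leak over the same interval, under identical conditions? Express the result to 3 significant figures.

Using Graham's law: rate_C₃H₈/rate_He = √(M_He/M_C₃H₈) = √(4.00/44.10) = √0.09070 = 0.3012.
So the volume for C₃H₈ is 24.5 × 0.3012 = 7.38 L.

7.38 L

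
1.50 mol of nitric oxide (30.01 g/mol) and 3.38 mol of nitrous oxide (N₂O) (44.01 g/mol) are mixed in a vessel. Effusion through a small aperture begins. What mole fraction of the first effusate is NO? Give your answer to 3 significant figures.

0.350

Rate_i ∝ x_i/√M_i (Graham's law weighted by mole fraction), so the effusate composition follows n_i/√M_i.
x_NO(eff) = (n_NO/√M_NO) / (n_NO/√M_NO + n_N₂O/√M_N₂O)
= (1.50/√30.01) / (1.50/√30.01 + 3.38/√44.01) = 0.2738/(0.2738 + 0.5095) = 0.350.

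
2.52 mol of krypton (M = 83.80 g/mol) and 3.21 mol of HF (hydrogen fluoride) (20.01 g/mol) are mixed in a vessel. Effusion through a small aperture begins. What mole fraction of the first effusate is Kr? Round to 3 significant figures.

Each component's effusion rate ∝ (its partial pressure)·(1/√M) ∝ n_i/√M_i.
So x_Kr in the escaping gas = (n_Kr/√M_Kr) / Σ(n_i/√M_i)
= (2.52/√83.80) / (2.52/√83.80 + 3.21/√20.01) = 0.2753/(0.2753 + 0.7176) = 0.277.

0.277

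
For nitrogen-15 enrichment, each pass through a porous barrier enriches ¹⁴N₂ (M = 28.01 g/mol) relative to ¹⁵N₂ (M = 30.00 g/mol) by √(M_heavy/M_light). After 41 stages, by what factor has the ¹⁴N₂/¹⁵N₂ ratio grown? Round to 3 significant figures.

4.08

The single-stage factor is √(M_heavy/M_light), so 41 stages give [√(30.00/28.01)]^41 = (30.00/28.01)^(41/2).
= 1.07105^(41/2) = 4.08.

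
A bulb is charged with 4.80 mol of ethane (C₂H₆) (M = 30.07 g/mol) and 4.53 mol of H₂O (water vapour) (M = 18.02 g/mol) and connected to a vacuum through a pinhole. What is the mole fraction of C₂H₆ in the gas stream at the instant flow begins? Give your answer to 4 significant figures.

Rate_i ∝ x_i/√M_i (Graham's law weighted by mole fraction), so the effusate composition follows n_i/√M_i.
So x_C₂H₆ in the escaping gas = (n_C₂H₆/√M_C₂H₆) / Σ(n_i/√M_i)
= (4.80/√30.07) / (4.80/√30.07 + 4.53/√18.02) = 0.8753/(0.8753 + 1.067) = 0.4506.

0.4506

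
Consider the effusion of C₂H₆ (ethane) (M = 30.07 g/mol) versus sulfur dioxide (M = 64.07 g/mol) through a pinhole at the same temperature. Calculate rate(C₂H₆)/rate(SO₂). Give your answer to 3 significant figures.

1.46

Since effusion rate ∝ 1/√M, rate_C₂H₆/rate_SO₂ = √(M_SO₂/M_C₂H₆) = √(64.07/30.07) = √2.131 = 1.46.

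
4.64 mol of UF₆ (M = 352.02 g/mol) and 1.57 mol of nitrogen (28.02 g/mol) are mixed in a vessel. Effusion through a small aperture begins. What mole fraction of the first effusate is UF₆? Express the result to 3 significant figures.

Each component's effusion rate ∝ (its partial pressure)·(1/√M) ∝ n_i/√M_i.
x_UF₆(eff) = (n_UF₆/√M_UF₆) / (n_UF₆/√M_UF₆ + n_N₂/√M_N₂)
= (4.64/√352.02) / (4.64/√352.02 + 1.57/√28.02) = 0.2473/(0.2473 + 0.2966) = 0.455.

0.455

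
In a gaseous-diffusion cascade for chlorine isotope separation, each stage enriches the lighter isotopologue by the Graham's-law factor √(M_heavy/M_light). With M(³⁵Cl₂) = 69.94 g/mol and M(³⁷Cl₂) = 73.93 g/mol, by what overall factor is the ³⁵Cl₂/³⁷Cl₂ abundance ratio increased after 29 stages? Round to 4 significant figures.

2.236

The single-stage factor is √(M_heavy/M_light), so 29 stages give [√(73.93/69.94)]^29 = (73.93/69.94)^(29/2).
= 1.05705^(29/2) = 2.236.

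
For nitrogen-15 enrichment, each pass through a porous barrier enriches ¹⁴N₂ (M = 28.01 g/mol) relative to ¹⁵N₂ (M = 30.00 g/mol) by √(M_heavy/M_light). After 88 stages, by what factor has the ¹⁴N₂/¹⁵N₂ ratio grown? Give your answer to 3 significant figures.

20.5

Each stage multiplies the ratio by α = √(30.00/28.01), so after 88 stages the overall factor is α^88 = (30.00/28.01)^(88/2).
= 1.07105^44 = 20.5.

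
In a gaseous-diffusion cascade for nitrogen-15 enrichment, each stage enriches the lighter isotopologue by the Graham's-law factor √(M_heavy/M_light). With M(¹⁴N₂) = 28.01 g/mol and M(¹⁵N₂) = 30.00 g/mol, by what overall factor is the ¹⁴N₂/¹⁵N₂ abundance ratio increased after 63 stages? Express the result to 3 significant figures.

8.69

Each stage multiplies the ratio by α = √(30.00/28.01), so after 63 stages the overall factor is α^63 = (30.00/28.01)^(63/2).
= 1.07105^(63/2) = 8.69.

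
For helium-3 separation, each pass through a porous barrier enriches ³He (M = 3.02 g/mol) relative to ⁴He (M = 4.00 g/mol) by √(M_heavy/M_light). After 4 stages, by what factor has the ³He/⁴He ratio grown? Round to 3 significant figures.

The single-stage factor is √(M_heavy/M_light), so 4 stages give [√(4.00/3.02)]^4 = (4.00/3.02)^(4/2).
= 1.32450^2 = 1.75.

1.75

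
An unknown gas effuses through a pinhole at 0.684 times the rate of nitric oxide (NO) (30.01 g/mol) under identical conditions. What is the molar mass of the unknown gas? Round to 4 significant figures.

64.14 g/mol

By Graham's law, rate_X/rate_NO = √(M_NO/M_X).
0.684 = √(30.01/M_X)
M_X = 30.01 / 0.684² = 30.01 / 0.4679 = 64.14 g/mol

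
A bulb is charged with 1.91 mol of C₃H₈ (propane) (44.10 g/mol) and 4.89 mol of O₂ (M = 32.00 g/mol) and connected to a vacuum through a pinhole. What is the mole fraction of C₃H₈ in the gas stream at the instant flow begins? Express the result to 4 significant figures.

0.2497

The effusion rate of species i is ∝ p_i/√M_i ∝ n_i/√M_i.
Mole fraction of C₃H₈ in the effusate = (n_C₃H₈/√M_C₃H₈) / (n_C₃H₈/√M_C₃H₈ + n_O₂/√M_O₂)
= (1.91/√44.10) / (1.91/√44.10 + 4.89/√32.00) = 0.2876/(0.2876 + 0.8644) = 0.2497.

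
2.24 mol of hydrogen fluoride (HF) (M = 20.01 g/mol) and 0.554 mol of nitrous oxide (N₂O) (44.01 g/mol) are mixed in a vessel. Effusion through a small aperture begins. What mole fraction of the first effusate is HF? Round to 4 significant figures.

Each component's effusion rate ∝ (its partial pressure)·(1/√M) ∝ n_i/√M_i.
x_HF(eff) = (n_HF/√M_HF) / (n_HF/√M_HF + n_N₂O/√M_N₂O)
= (2.24/√20.01) / (2.24/√20.01 + 0.554/√44.01) = 0.5008/(0.5008 + 0.08351) = 0.8571.

0.8571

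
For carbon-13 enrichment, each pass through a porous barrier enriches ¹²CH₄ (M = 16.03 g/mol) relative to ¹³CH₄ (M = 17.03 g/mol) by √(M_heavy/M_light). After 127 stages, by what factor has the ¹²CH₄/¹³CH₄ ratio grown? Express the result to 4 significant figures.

46.65

After 127 stages the ratio has grown by (√(17.03/16.03))^127 = (17.03/16.03)^(127/2).
= 1.06238^(127/2) = 46.65.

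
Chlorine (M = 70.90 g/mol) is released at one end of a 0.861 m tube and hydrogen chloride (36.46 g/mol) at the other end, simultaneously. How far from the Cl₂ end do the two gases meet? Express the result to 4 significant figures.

Distances travelled in equal time are proportional to diffusion rates, so d_Cl₂/d_HCl = √(M_HCl/M_Cl₂) = √(36.46/70.90) = 0.7171.
With d_Cl₂ + d_HCl = 0.861 m, d_HCl = 0.861/(1 + 0.7171) = 0.5014 m.
d_Cl₂ = 0.861 − 0.5014 = 0.3596 m.

0.3596 m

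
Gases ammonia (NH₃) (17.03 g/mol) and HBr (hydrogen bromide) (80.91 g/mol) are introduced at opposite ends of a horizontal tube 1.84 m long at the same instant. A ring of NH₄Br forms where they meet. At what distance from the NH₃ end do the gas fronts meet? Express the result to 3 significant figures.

In equal time, each gas travels a distance ∝ its rate ∝ 1/√M, so d_NH₃/d_HBr = √(M_HBr/M_NH₃) = √(80.91/17.03) = 2.180.
With d_NH₃ + d_HBr = 1.84 m, d_HBr = 1.84/(1 + 2.180) = 0.5787 m.
d_NH₃ = 1.84 − 0.5787 = 1.26 m.

1.26 m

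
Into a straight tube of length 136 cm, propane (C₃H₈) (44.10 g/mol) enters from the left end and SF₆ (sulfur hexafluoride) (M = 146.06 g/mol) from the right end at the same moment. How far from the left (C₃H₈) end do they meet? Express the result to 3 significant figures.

In equal time, each gas travels a distance ∝ its rate ∝ 1/√M, so d_C₃H₈/d_SF₆ = √(M_SF₆/M_C₃H₈) = √(146.06/44.10) = 1.820.
With d_C₃H₈ + d_SF₆ = 136 cm, d_SF₆ = 136/(1 + 1.820) = 48.23 cm.
d_C₃H₈ = 136 − 48.23 = 87.8 cm.

87.8 cm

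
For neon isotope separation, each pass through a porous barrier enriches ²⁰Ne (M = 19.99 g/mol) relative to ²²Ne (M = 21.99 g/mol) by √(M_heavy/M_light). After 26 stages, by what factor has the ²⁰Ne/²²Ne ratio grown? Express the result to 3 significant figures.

After 26 stages the ratio has grown by (√(21.99/19.99))^26 = (21.99/19.99)^(26/2).
= 1.10005^13 = 3.45.

3.45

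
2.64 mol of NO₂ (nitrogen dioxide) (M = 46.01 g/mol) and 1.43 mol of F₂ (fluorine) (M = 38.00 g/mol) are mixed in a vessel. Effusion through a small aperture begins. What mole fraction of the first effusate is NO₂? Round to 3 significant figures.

Each component's effusion rate ∝ (its partial pressure)·(1/√M) ∝ n_i/√M_i.
Mole fraction of NO₂ in the effusate = (n_NO₂/√M_NO₂) / (n_NO₂/√M_NO₂ + n_F₂/√M_F₂)
= (2.64/√46.01) / (2.64/√46.01 + 1.43/√38.00) = 0.3892/(0.3892 + 0.2320) = 0.627.

0.627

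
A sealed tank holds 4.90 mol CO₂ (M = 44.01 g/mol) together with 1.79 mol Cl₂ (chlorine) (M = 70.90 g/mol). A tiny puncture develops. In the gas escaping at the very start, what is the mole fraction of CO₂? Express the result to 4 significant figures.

0.7765

The effusion rate of species i is ∝ p_i/√M_i ∝ n_i/√M_i.
Mole fraction of CO₂ in the effusate = (n_CO₂/√M_CO₂) / (n_CO₂/√M_CO₂ + n_Cl₂/√M_Cl₂)
= (4.90/√44.01) / (4.90/√44.01 + 1.79/√70.90) = 0.7386/(0.7386 + 0.2126) = 0.7765.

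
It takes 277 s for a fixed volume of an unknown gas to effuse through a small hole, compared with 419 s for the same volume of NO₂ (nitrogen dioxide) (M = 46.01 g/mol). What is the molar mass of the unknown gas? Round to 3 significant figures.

Since effusion rate ∝ 1/√M, t_X/t_NO₂ = √(M_X/M_NO₂).
277/419 = 0.6611 = √(M_X/46.01)
M_X = 46.01 × 0.6611² = 46.01 × 0.4371 = 20.1 g/mol

20.1 g/mol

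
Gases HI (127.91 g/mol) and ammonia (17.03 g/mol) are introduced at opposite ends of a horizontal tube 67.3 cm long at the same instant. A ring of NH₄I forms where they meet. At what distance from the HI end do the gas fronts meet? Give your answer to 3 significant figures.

18.0 cm

In equal time, each gas travels a distance ∝ its rate ∝ 1/√M, so d_HI/d_NH₃ = √(M_NH₃/M_HI) = √(17.03/127.91) = 0.3649.
With d_HI + d_NH₃ = 67.3 cm, d_NH₃ = 67.3/(1 + 0.3649) = 49.31 cm.
d_HI = 67.3 − 49.31 = 18.0 cm.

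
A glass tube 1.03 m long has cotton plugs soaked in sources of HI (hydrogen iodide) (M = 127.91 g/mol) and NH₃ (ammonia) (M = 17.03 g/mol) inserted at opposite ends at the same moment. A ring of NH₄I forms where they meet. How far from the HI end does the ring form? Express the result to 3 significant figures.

0.275 m

In equal time, each gas travels a distance ∝ its rate ∝ 1/√M, so d_HI/d_NH₃ = √(M_NH₃/M_HI) = √(17.03/127.91) = 0.3649.
With d_HI + d_NH₃ = 1.03 m, d_NH₃ = 1.03/(1 + 0.3649) = 0.7546 m.
d_HI = 1.03 − 0.7546 = 0.275 m.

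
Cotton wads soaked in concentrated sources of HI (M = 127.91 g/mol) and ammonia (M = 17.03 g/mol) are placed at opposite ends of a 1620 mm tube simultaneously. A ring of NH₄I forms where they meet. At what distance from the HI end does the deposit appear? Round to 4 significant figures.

433.1 mm

Graham's law gives d_HI/d_NH₃ = rate_HI/rate_NH₃ = √(M_NH₃/M_HI) = √(17.03/127.91) = 0.3649.
With d_HI + d_NH₃ = 1620 mm, d_NH₃ = 1620/(1 + 0.3649) = 1187 mm.
d_HI = 1620 − 1187 = 433.1 mm.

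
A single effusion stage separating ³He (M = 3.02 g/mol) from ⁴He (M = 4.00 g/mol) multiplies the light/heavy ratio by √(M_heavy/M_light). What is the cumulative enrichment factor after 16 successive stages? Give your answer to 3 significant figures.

9.47

Each stage multiplies the ratio by α = √(4.00/3.02), so after 16 stages the overall factor is α^16 = (4.00/3.02)^(16/2).
= 1.32450^8 = 9.47.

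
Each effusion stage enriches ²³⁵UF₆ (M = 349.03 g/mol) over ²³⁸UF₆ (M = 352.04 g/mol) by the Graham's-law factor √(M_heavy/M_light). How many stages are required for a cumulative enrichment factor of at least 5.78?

With α = √(352.04/349.03) per stage, ln α = ½ ln(1.00862) = 0.004293.
Need α^N ≥ 5.78 ⇒ N ≥ ln(5.78) / ln α = 1.754 / 0.004293 = 408.62.
Rounding up, N = 409 stages.

409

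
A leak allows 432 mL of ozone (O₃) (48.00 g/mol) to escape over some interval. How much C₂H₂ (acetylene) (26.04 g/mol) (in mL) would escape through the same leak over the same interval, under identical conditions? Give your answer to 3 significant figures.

587 mL

From Graham's law, rate_C₂H₂/rate_O₃ = √(M_O₃/M_C₂H₂) = √(48.00/26.04) = √1.843 = 1.358.
So the volume for C₂H₂ is 432 × 1.358 = 587 mL.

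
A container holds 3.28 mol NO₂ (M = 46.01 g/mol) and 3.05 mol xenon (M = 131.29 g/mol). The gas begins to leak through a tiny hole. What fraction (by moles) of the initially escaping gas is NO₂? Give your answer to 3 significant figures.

0.645

The effusion rate of species i is ∝ p_i/√M_i ∝ n_i/√M_i.
Mole fraction of NO₂ in the effusate = (n_NO₂/√M_NO₂) / (n_NO₂/√M_NO₂ + n_Xe/√M_Xe)
= (3.28/√46.01) / (3.28/√46.01 + 3.05/√131.29) = 0.4836/(0.4836 + 0.2662) = 0.645.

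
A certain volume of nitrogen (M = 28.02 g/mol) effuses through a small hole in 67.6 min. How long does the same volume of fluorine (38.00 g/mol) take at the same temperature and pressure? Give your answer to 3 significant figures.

78.7 min

Graham's law gives t_F₂/t_N₂ = √(M_F₂/M_N₂) = √(38.00/28.02) = √1.356 = 1.165.
So the time for F₂ is 67.6 × 1.165 = 78.7 min.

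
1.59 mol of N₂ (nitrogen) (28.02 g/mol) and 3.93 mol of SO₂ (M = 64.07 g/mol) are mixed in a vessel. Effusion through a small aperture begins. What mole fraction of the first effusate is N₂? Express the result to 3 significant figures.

Each component's effusion rate ∝ (its partial pressure)·(1/√M) ∝ n_i/√M_i.
So x_N₂ in the escaping gas = (n_N₂/√M_N₂) / Σ(n_i/√M_i)
= (1.59/√28.02) / (1.59/√28.02 + 3.93/√64.07) = 0.3004/(0.3004 + 0.4910) = 0.380.

0.380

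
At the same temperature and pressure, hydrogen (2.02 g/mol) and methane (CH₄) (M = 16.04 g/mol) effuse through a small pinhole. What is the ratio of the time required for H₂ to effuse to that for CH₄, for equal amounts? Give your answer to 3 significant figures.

0.355

From Graham's law, t_H₂/t_CH₄ = √(M_H₂/M_CH₄) = √(2.02/16.04) = √0.1259 = 0.355.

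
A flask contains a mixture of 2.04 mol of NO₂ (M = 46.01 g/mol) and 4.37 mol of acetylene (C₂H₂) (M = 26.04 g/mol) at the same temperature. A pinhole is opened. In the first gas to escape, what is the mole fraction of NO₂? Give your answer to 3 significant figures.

0.260

Each component's effusion rate ∝ (its partial pressure)·(1/√M) ∝ n_i/√M_i.
Mole fraction of NO₂ in the effusate = (n_NO₂/√M_NO₂) / (n_NO₂/√M_NO₂ + n_C₂H₂/√M_C₂H₂)
= (2.04/√46.01) / (2.04/√46.01 + 4.37/√26.04) = 0.3007/(0.3007 + 0.8564) = 0.260.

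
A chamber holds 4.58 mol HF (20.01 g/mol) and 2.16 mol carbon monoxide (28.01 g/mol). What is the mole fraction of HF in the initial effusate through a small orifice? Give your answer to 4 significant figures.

The effusion rate of species i is ∝ p_i/√M_i ∝ n_i/√M_i.
Mole fraction of HF in the effusate = (n_HF/√M_HF) / (n_HF/√M_HF + n_CO/√M_CO)
= (4.58/√20.01) / (4.58/√20.01 + 2.16/√28.01) = 1.024/(1.024 + 0.4081) = 0.7150.

0.7150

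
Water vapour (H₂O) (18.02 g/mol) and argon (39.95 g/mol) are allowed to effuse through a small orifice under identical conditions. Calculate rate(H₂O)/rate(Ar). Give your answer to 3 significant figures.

From Graham's law, rate_H₂O/rate_Ar = √(M_Ar/M_H₂O) = √(39.95/18.02) = √2.217 = 1.49.

1.49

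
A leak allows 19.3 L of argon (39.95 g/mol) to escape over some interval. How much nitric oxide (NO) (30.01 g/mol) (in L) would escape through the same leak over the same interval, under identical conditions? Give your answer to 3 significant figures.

By Graham's law, rate_NO/rate_Ar = √(M_Ar/M_NO) = √(39.95/30.01) = √1.331 = 1.154.
So the volume for NO is 19.3 × 1.154 = 22.3 L.

22.3 L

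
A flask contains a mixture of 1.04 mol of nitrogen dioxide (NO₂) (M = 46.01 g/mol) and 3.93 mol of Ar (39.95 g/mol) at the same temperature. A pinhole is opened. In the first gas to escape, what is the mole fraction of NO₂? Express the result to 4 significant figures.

0.1978

Each component's effusion rate ∝ (its partial pressure)·(1/√M) ∝ n_i/√M_i.
So x_NO₂ in the escaping gas = (n_NO₂/√M_NO₂) / Σ(n_i/√M_i)
= (1.04/√46.01) / (1.04/√46.01 + 3.93/√39.95) = 0.1533/(0.1533 + 0.6218) = 0.1978.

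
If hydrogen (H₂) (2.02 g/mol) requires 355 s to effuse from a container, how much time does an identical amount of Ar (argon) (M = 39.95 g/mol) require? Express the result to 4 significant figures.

From Graham's law, t_Ar/t_H₂ = √(M_Ar/M_H₂) = √(39.95/2.02) = √19.78 = 4.447.
So the time for Ar is 355 × 4.447 = 1579 s.

1579 s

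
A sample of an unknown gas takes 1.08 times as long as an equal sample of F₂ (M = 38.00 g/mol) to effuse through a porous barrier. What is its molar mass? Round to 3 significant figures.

Graham's law gives t_X/t_F₂ = √(M_X/M_F₂).
1.08 = √(M_X/38.00)
M_X = 38.00 × 1.08² = 38.00 × 1.166 = 44.3 g/mol

44.3 g/mol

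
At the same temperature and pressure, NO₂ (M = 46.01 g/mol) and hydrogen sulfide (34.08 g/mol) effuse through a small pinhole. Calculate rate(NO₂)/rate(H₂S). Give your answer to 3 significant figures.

0.861

Graham's law gives rate_NO₂/rate_H₂S = √(M_H₂S/M_NO₂) = √(34.08/46.01) = √0.7407 = 0.861.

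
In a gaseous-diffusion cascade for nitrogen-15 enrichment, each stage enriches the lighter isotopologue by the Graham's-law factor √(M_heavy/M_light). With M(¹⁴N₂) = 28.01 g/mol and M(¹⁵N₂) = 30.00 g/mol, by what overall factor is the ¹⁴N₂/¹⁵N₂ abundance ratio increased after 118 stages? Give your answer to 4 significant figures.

The single-stage factor is √(M_heavy/M_light), so 118 stages give [√(30.00/28.01)]^118 = (30.00/28.01)^(118/2).
= 1.07105^59 = 57.37.

57.37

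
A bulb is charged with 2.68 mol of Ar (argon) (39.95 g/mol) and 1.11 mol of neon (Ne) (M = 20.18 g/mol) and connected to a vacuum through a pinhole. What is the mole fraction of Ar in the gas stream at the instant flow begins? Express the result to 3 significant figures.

0.632

The effusion rate of species i is ∝ p_i/√M_i ∝ n_i/√M_i.
So x_Ar in the escaping gas = (n_Ar/√M_Ar) / Σ(n_i/√M_i)
= (2.68/√39.95) / (2.68/√39.95 + 1.11/√20.18) = 0.4240/(0.4240 + 0.2471) = 0.632.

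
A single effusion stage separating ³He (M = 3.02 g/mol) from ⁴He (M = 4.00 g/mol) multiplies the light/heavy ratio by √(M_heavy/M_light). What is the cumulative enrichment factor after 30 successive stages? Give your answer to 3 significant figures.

After 30 stages the ratio has grown by (√(4.00/3.02))^30 = (4.00/3.02)^(30/2).
= 1.32450^15 = 67.7.

67.7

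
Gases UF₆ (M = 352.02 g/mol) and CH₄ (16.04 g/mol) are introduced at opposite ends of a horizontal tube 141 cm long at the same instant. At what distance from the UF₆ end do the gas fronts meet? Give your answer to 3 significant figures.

24.8 cm

In equal time, each gas travels a distance ∝ its rate ∝ 1/√M, so d_UF₆/d_CH₄ = √(M_CH₄/M_UF₆) = √(16.04/352.02) = 0.2135.
With d_UF₆ + d_CH₄ = 141 cm, d_CH₄ = 141/(1 + 0.2135) = 116.2 cm.
d_UF₆ = 141 − 116.2 = 24.8 cm.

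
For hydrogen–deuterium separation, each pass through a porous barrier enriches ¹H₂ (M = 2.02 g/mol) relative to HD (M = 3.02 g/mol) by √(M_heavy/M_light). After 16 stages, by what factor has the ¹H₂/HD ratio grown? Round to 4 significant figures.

24.96

The single-stage factor is √(M_heavy/M_light), so 16 stages give [√(3.02/2.02)]^16 = (3.02/2.02)^(16/2).
= 1.49505^8 = 24.96.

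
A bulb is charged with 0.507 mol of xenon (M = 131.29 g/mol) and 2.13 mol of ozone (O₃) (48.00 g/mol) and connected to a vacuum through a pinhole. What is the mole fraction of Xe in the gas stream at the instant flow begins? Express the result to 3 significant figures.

Effusion rate of each component ∝ n_i/√M_i (partial pressure × 1/√M).
So x_Xe in the escaping gas = (n_Xe/√M_Xe) / Σ(n_i/√M_i)
= (0.507/√131.29) / (0.507/√131.29 + 2.13/√48.00) = 0.04425/(0.04425 + 0.3074) = 0.126.

0.126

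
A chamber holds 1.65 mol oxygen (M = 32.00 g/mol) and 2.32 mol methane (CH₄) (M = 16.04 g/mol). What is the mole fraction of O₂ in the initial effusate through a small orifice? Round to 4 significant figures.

Each component's effusion rate ∝ (its partial pressure)·(1/√M) ∝ n_i/√M_i.
Mole fraction of O₂ in the effusate = (n_O₂/√M_O₂) / (n_O₂/√M_O₂ + n_CH₄/√M_CH₄)
= (1.65/√32.00) / (1.65/√32.00 + 2.32/√16.04) = 0.2917/(0.2917 + 0.5793) = 0.3349.

0.3349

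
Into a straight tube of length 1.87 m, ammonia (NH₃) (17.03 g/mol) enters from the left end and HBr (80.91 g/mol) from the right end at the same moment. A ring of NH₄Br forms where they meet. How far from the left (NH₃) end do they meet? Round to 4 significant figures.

1.282 m

In equal time, each gas travels a distance ∝ its rate ∝ 1/√M, so d_NH₃/d_HBr = √(M_HBr/M_NH₃) = √(80.91/17.03) = 2.180.
With d_NH₃ + d_HBr = 1.87 m, d_HBr = 1.87/(1 + 2.180) = 0.5881 m.
d_NH₃ = 1.87 − 0.5881 = 1.282 m.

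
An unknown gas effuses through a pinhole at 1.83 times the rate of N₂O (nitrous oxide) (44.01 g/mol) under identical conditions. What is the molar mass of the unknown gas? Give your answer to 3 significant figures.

By Graham's law, rate_X/rate_N₂O = √(M_N₂O/M_X).
1.83 = √(44.01/M_X)
M_X = 44.01 / 1.83² = 44.01 / 3.349 = 13.1 g/mol

13.1 g/mol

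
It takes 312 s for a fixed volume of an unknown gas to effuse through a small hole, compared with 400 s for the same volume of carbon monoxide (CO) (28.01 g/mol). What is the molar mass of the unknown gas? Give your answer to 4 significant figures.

17.04 g/mol

By Graham's law, t_X/t_CO = √(M_X/M_CO).
312/400 = 0.7800 = √(M_X/28.01)
M_X = 28.01 × 0.7800² = 28.01 × 0.6084 = 17.04 g/mol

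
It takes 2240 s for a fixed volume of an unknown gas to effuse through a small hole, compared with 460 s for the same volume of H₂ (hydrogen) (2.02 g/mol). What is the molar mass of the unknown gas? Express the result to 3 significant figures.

47.9 g/mol

Since effusion rate ∝ 1/√M, t_X/t_H₂ = √(M_X/M_H₂).
2240/460 = 4.870 = √(M_X/2.02)
M_X = 2.02 × 4.870² = 2.02 × 23.71 = 47.9 g/mol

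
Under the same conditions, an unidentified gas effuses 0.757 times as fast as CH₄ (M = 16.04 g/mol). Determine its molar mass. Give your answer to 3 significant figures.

28.0 g/mol

From Graham's law, rate_X/rate_CH₄ = √(M_CH₄/M_X).
0.757 = √(16.04/M_X)
M_X = 16.04 / 0.757² = 16.04 / 0.5730 = 28.0 g/mol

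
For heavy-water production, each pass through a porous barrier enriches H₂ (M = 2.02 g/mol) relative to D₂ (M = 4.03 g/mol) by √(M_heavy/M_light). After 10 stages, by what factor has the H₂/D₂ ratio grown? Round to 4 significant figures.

31.61

Overall factor = α^10 with α = √(4.03/2.02), i.e. (4.03/2.02)^(10/2).
= 1.99505^5 = 31.61.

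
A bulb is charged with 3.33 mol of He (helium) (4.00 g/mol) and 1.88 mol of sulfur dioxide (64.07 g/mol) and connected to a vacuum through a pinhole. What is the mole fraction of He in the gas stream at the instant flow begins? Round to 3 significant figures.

Rate_i ∝ x_i/√M_i (Graham's law weighted by mole fraction), so the effusate composition follows n_i/√M_i.
x_He(eff) = (n_He/√M_He) / (n_He/√M_He + n_SO₂/√M_SO₂)
= (3.33/√4.00) / (3.33/√4.00 + 1.88/√64.07) = 1.665/(1.665 + 0.2349) = 0.876.

0.876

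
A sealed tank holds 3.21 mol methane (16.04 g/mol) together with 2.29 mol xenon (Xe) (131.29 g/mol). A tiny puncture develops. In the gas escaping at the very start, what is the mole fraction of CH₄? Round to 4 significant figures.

0.8004

Rate_i ∝ x_i/√M_i (Graham's law weighted by mole fraction), so the effusate composition follows n_i/√M_i.
Mole fraction of CH₄ in the effusate = (n_CH₄/√M_CH₄) / (n_CH₄/√M_CH₄ + n_Xe/√M_Xe)
= (3.21/√16.04) / (3.21/√16.04 + 2.29/√131.29) = 0.8015/(0.8015 + 0.1999) = 0.8004.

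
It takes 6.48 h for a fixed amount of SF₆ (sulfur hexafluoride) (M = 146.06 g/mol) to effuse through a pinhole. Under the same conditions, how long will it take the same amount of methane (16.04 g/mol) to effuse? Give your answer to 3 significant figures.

Using Graham's law: t_CH₄/t_SF₆ = √(M_CH₄/M_SF₆) = √(16.04/146.06) = √0.1098 = 0.3314.
So the time for CH₄ is 6.48 × 0.3314 = 2.15 h.

2.15 h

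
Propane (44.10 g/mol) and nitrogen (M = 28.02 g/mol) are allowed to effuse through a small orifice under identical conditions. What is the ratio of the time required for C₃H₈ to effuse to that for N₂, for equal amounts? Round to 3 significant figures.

Graham's law gives t_C₃H₈/t_N₂ = √(M_C₃H₈/M_N₂) = √(44.10/28.02) = √1.574 = 1.25.

1.25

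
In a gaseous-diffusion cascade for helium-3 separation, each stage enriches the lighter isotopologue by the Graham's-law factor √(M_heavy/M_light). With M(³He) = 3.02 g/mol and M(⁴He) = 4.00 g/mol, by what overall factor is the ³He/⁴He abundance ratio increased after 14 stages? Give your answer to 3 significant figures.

After 14 stages the ratio has grown by (√(4.00/3.02))^14 = (4.00/3.02)^(14/2).
= 1.32450^7 = 7.15.

7.15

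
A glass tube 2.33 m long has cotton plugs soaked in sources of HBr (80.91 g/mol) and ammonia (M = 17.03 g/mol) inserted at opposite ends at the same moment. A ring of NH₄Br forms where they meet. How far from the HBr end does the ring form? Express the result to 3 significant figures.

0.733 m

Graham's law gives d_HBr/d_NH₃ = rate_HBr/rate_NH₃ = √(M_NH₃/M_HBr) = √(17.03/80.91) = 0.4588.
With d_HBr + d_NH₃ = 2.33 m, d_NH₃ = 2.33/(1 + 0.4588) = 1.597 m.
d_HBr = 2.33 − 1.597 = 0.733 m.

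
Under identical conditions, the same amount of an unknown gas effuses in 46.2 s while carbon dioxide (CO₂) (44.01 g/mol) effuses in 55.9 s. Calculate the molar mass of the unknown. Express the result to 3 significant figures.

30.1 g/mol

Since effusion rate ∝ 1/√M, t_X/t_CO₂ = √(M_X/M_CO₂).
46.2/55.9 = 0.8265 = √(M_X/44.01)
M_X = 44.01 × 0.8265² = 44.01 × 0.6831 = 30.1 g/mol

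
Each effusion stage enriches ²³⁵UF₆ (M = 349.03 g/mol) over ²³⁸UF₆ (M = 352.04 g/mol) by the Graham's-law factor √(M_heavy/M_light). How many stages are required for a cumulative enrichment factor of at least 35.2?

Single-stage factor α = √(352.04/349.03), so ln α = ½ ln(1.00862) = 0.004293.
Need α^N ≥ 35.2 ⇒ N ≥ ln(35.2) / ln α = 3.561 / 0.004293 = 829.41.
Rounding up, N = 830 stages.

830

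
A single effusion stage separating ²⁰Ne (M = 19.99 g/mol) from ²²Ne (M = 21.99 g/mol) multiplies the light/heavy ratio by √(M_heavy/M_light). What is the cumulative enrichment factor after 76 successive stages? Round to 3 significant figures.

Each stage multiplies the ratio by α = √(21.99/19.99), so after 76 stages the overall factor is α^76 = (21.99/19.99)^(76/2).
= 1.10005^38 = 37.5.

37.5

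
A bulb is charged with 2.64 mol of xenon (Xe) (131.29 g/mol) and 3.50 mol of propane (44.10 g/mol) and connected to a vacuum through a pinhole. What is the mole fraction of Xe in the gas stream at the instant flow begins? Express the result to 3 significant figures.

The effusion rate of species i is ∝ p_i/√M_i ∝ n_i/√M_i.
x_Xe(eff) = (n_Xe/√M_Xe) / (n_Xe/√M_Xe + n_C₃H₈/√M_C₃H₈)
= (2.64/√131.29) / (2.64/√131.29 + 3.50/√44.10) = 0.2304/(0.2304 + 0.5270) = 0.304.

0.304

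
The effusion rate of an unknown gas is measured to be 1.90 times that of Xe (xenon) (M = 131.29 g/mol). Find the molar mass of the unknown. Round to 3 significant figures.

By Graham's law, rate_X/rate_Xe = √(M_Xe/M_X).
1.90 = √(131.29/M_X)
M_X = 131.29 / 1.90² = 131.29 / 3.610 = 36.4 g/mol

36.4 g/mol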